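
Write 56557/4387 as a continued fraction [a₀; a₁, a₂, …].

Run the Euclidean algorithm, recording each quotient:
⌊56557/4387⌋ = 12, remainder 3913
⌊4387/3913⌋ = 1, remainder 474
⌊3913/474⌋ = 8, remainder 121
⌊474/121⌋ = 3, remainder 111
⌊121/111⌋ = 1, remainder 10
⌊111/10⌋ = 11, remainder 1
⌊10/1⌋ = 10, remainder 0

[12; 1, 8, 3, 1, 11, 10]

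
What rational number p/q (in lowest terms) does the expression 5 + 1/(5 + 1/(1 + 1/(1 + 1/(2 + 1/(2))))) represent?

347/67

a_0 = 5: 5/1
a_1 = 5: 26/5
a_2 = 1: 31/6
a_3 = 1: 57/11
a_4 = 2: 145/28
a_5 = 2: 347/67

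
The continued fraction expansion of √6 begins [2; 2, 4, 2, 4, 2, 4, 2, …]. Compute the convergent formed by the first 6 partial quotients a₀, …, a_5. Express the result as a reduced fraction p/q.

485/198

a_0 = 2: 2/1
a_1 = 2: 5/2
a_2 = 4: 22/9
a_3 = 2: 49/20
a_4 = 4: 218/89
a_5 = 2: 485/198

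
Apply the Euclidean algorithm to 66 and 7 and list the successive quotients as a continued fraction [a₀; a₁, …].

Apply division with remainder until the remainder is 0:
66 = 9·7 + 3, so a_0 = 9
7 = 2·3 + 1, so a_1 = 2
3 = 3·1 + 0, so a_2 = 3

[9; 2, 3]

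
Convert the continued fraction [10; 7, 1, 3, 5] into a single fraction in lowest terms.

1651/163

Starting at the tail and folding back:
Start with 5.
3 + 1/(5/1) = 3 + 1/5 = 16/5
1 + 1/(16/5) = 1 + 5/16 = 21/16
7 + 1/(21/16) = 7 + 16/21 = 163/21
10 + 1/(163/21) = 10 + 21/163 = 1651/163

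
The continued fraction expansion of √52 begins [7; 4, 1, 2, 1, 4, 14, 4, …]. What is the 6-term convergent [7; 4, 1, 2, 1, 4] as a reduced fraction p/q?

649/90

Start with 4.
1 + 1/(4/1) = 1 + 1/4 = 5/4
2 + 1/(5/4) = 2 + 4/5 = 14/5
1 + 1/(14/5) = 1 + 5/14 = 19/14
4 + 1/(19/14) = 4 + 14/19 = 90/19
7 + 1/(90/19) = 7 + 19/90 = 649/90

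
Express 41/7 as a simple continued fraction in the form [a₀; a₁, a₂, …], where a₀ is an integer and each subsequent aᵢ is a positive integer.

[5; 1, 6]

41 = 5·7 + 6, so a_0 = 5
7 = 1·6 + 1, so a_1 = 1
6 = 6·1 + 0, so a_2 = 6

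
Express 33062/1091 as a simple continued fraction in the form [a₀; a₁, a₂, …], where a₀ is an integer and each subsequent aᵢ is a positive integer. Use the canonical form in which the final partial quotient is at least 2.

⌊33062/1091⌋ = 30, remainder 332
⌊1091/332⌋ = 3, remainder 95
⌊332/95⌋ = 3, remainder 47
⌊95/47⌋ = 2, remainder 1
⌊47/1⌋ = 47, remainder 0

[30; 3, 3, 2, 47]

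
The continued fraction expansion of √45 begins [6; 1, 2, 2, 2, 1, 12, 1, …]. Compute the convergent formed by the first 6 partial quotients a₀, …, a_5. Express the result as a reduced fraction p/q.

a_0 = 6: 6/1
a_1 = 1: 7/1
a_2 = 2: 20/3
a_3 = 2: 47/7
a_4 = 2: 114/17
a_5 = 1: 161/24

161/24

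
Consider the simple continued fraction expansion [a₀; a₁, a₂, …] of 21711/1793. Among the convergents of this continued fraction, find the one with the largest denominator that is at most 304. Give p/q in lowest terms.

557/46

List convergents until the denominator exceeds the bound:
a_0 = 12: 12/1  (≤ bound)
a_1 = 9: 109/9  (≤ bound)
a_2 = 5: 557/46  (≤ bound)
a_3 = 7: 4008/331  (> 304, stop)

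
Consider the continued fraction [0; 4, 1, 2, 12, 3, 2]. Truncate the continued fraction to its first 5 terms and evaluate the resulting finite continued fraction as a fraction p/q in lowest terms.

37/173

Start with 12.
2 + 1/(12/1) = 2 + 1/12 = 25/12
1 + 1/(25/12) = 1 + 12/25 = 37/25
4 + 1/(37/25) = 4 + 25/37 = 173/37
0 + 1/(173/37) = 0 + 37/173 = 37/173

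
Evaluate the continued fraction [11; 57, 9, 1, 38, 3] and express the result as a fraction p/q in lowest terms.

740454/67207

a_0 = 11: 11/1
a_1 = 57: 628/57
a_2 = 9: 5663/514
a_3 = 1: 6291/571
a_4 = 38: 244721/22212
a_5 = 3: 740454/67207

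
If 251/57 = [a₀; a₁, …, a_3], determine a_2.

2

251 ÷ 57 → quotient 4, remainder 23
57 ÷ 23 → quotient 2, remainder 11
23 ÷ 11 → quotient 2, remainder 1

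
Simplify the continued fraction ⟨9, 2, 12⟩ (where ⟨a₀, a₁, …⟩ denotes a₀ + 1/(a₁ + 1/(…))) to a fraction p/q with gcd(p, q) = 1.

237/25

Compute successive convergents:
a_0 = 9: 9/1
a_1 = 2: 19/2
a_2 = 12: 237/25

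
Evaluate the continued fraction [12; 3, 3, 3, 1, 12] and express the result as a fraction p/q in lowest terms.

6754/549

Start with 12.
1 + 1/(12/1) = 1 + 1/12 = 13/12
3 + 1/(13/12) = 3 + 12/13 = 51/13
3 + 1/(51/13) = 3 + 13/51 = 166/51
3 + 1/(166/51) = 3 + 51/166 = 549/166
12 + 1/(549/166) = 12 + 166/549 = 6754/549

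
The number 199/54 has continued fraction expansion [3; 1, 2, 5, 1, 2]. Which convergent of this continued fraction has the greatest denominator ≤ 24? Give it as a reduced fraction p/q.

a_0 = 3: 3/1  (≤ bound)
a_1 = 1: 4/1  (≤ bound)
a_2 = 2: 11/3  (≤ bound)
a_3 = 5: 59/16  (≤ bound)
a_4 = 1: 70/19  (≤ bound)
a_5 = 2: 199/54  (> 24, stop)

70/19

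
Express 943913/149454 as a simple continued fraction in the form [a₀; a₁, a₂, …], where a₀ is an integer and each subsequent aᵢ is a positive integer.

943913 ÷ 149454 → quotient 6, remainder 47189
149454 ÷ 47189 → quotient 3, remainder 7887
47189 ÷ 7887 → quotient 5, remainder 7754
7887 ÷ 7754 → quotient 1, remainder 133
7754 ÷ 133 → quotient 58, remainder 40
133 ÷ 40 → quotient 3, remainder 13
40 ÷ 13 → quotient 3, remainder 1
13 ÷ 1 → quotient 13, remainder 0

[6; 3, 5, 1, 58, 3, 3, 13]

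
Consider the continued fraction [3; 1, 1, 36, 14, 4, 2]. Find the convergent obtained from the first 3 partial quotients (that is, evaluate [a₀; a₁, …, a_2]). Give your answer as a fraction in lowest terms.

7/2

Start with 1.
1 + 1/(1/1) = 1 + 1/1 = 2/1
3 + 1/(2/1) = 3 + 1/2 = 7/2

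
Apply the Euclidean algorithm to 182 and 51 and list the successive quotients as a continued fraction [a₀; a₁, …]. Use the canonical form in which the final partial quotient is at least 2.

182 = 3·51 + 29, so a_0 = 3
51 = 1·29 + 22, so a_1 = 1
29 = 1·22 + 7, so a_2 = 1
22 = 3·7 + 1, so a_3 = 3
7 = 7·1 + 0, so a_4 = 7

[3; 1, 1, 3, 7]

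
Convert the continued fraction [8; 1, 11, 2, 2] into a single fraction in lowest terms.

Start with 2.
2 + 1/(2/1) = 2 + 1/2 = 5/2
11 + 1/(5/2) = 11 + 2/5 = 57/5
1 + 1/(57/5) = 1 + 5/57 = 62/57
8 + 1/(62/57) = 8 + 57/62 = 553/62

553/62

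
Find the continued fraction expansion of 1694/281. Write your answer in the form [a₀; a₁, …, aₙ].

[6; 35, 8]

1694 ÷ 281 → quotient 6, remainder 8
281 ÷ 8 → quotient 35, remainder 1
8 ÷ 1 → quotient 8, remainder 0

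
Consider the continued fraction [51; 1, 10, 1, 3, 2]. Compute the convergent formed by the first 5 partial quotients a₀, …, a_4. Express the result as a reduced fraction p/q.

Start with 3.
1 + 1/(3/1) = 1 + 1/3 = 4/3
10 + 1/(4/3) = 10 + 3/4 = 43/4
1 + 1/(43/4) = 1 + 4/43 = 47/43
51 + 1/(47/43) = 51 + 43/47 = 2440/47

2440/47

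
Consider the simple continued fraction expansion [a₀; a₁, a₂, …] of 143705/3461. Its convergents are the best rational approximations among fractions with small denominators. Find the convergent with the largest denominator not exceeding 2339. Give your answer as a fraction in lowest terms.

10754/259

List convergents until the denominator exceeds the bound:
a_0 = 41: 41/1  (≤ bound)
a_1 = 1: 42/1  (≤ bound)
a_2 = 1: 83/2  (≤ bound)
a_3 = 11: 955/23  (≤ bound)
a_4 = 3: 2948/71  (≤ bound)
a_5 = 1: 3903/94  (≤ bound)
a_6 = 2: 10754/259  (≤ bound)
a_7 = 13: 143705/3461  (> 2339, stop)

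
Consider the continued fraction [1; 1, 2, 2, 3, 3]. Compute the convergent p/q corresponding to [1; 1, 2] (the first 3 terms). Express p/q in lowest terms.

Compute successive convergents:
a_0 = 1: 1/1
a_1 = 1: 2/1
a_2 = 2: 5/3

5/3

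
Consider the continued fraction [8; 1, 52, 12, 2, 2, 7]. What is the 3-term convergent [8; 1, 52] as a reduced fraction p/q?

476/53

a_0 = 8: 8/1
a_1 = 1: 9/1
a_2 = 52: 476/53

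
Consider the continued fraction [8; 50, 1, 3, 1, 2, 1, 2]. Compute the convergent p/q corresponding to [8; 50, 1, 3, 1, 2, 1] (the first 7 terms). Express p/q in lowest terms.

Work from the innermost term outward:
Start with 1.
2 + 1/(1/1) = 2 + 1/1 = 3/1
1 + 1/(3/1) = 1 + 1/3 = 4/3
3 + 1/(4/3) = 3 + 3/4 = 15/4
1 + 1/(15/4) = 1 + 4/15 = 19/15
50 + 1/(19/15) = 50 + 15/19 = 965/19
8 + 1/(965/19) = 8 + 19/965 = 7739/965

7739/965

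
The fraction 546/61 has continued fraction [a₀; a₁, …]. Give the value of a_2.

19

⌊546/61⌋ = 8, remainder 58
⌊61/58⌋ = 1, remainder 3
⌊58/3⌋ = 19, remainder 1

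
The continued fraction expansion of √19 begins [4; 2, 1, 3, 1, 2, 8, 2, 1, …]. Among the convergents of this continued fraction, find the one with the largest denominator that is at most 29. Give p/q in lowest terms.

61/14

List convergents until the denominator exceeds the bound:
a_0 = 4: 4/1  (≤ bound)
a_1 = 2: 9/2  (≤ bound)
a_2 = 1: 13/3  (≤ bound)
a_3 = 3: 48/11  (≤ bound)
a_4 = 1: 61/14  (≤ bound)
a_5 = 2: 170/39  (> 29, stop)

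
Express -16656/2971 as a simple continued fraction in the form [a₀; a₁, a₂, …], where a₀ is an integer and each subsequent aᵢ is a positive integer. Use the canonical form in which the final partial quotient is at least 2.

Run the Euclidean algorithm, recording each quotient:
⌊-16656/2971⌋ = -6, remainder 1170
⌊2971/1170⌋ = 2, remainder 631
⌊1170/631⌋ = 1, remainder 539
⌊631/539⌋ = 1, remainder 92
⌊539/92⌋ = 5, remainder 79
⌊92/79⌋ = 1, remainder 13
⌊79/13⌋ = 6, remainder 1
⌊13/1⌋ = 13, remainder 0

[-6; 2, 1, 1, 5, 1, 6, 13]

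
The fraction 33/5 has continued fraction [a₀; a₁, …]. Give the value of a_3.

⌊33/5⌋ = 6, remainder 3
⌊5/3⌋ = 1, remainder 2
⌊3/2⌋ = 1, remainder 1
⌊2/1⌋ = 2, remainder 0

2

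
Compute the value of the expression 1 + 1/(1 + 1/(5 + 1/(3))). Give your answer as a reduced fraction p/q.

Build up convergents one term at a time:
a_0 = 1: 1/1
a_1 = 1: 2/1
a_2 = 5: 11/6
a_3 = 3: 35/19

35/19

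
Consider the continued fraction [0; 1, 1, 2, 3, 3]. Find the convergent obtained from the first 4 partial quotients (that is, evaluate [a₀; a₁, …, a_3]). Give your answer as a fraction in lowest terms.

Starting at the tail and folding back:
Start with 2.
1 + 1/(2/1) = 1 + 1/2 = 3/2
1 + 1/(3/2) = 1 + 2/3 = 5/3
0 + 1/(5/3) = 0 + 3/5 = 3/5

3/5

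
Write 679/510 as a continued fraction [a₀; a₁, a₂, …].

Run the Euclidean algorithm, recording each quotient:
679 = 1·510 + 169, so a_0 = 1
510 = 3·169 + 3, so a_1 = 3
169 = 56·3 + 1, so a_2 = 56
3 = 3·1 + 0, so a_3 = 3

[1; 3, 56, 3]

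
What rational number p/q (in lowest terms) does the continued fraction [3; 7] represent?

a_0 = 3: 3/1
a_1 = 7: 22/7

22/7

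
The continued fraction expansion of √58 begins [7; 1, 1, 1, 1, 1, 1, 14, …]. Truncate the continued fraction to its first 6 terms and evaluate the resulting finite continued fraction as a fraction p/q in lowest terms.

Start with 1.
1 + 1/(1/1) = 1 + 1/1 = 2/1
1 + 1/(2/1) = 1 + 1/2 = 3/2
1 + 1/(3/2) = 1 + 2/3 = 5/3
1 + 1/(5/3) = 1 + 3/5 = 8/5
7 + 1/(8/5) = 7 + 5/8 = 61/8

61/8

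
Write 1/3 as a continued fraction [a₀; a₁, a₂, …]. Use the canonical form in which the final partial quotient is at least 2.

[0; 3]

Run the Euclidean algorithm, recording each quotient:
1 ÷ 3 → quotient 0, remainder 1
3 ÷ 1 → quotient 3, remainder 0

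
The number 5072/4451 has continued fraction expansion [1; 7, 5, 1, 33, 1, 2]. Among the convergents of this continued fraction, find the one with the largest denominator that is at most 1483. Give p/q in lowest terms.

1658/1455

a_0 = 1: 1/1  (≤ bound)
a_1 = 7: 8/7  (≤ bound)
a_2 = 5: 41/36  (≤ bound)
a_3 = 1: 49/43  (≤ bound)
a_4 = 33: 1658/1455  (≤ bound)
a_5 = 1: 1707/1498  (> 1483, stop)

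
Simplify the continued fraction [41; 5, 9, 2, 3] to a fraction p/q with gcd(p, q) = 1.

13883/337

a_0 = 41: 41/1
a_1 = 5: 206/5
a_2 = 9: 1895/46
a_3 = 2: 3996/97
a_4 = 3: 13883/337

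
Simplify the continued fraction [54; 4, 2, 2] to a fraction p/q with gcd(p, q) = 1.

1193/22

a_0 = 54: 54/1
a_1 = 4: 217/4
a_2 = 2: 488/9
a_3 = 2: 1193/22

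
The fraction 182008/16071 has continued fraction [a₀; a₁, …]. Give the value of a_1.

3

182008 = 11·16071 + 5227, so a_0 = 11
16071 = 3·5227 + 390, so a_1 = 3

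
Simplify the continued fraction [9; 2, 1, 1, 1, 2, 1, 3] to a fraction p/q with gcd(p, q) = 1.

1013/108

Build up convergents one term at a time:
a_0 = 9: 9/1
a_1 = 2: 19/2
a_2 = 1: 28/3
a_3 = 1: 47/5
a_4 = 1: 75/8
a_5 = 2: 197/21
a_6 = 1: 272/29
a_7 = 3: 1013/108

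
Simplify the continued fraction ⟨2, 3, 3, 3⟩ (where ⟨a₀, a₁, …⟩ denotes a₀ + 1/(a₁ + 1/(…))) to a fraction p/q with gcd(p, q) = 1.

a_0 = 2: 2/1
a_1 = 3: 7/3
a_2 = 3: 23/10
a_3 = 3: 76/33

76/33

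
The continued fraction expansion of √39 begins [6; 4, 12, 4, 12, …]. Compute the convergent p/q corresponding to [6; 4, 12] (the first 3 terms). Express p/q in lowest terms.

306/49

Compute successive convergents:
a_0 = 6: 6/1
a_1 = 4: 25/4
a_2 = 12: 306/49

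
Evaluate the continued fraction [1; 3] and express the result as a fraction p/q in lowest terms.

4/3

Use the convergent recurrence hₖ = aₖ·hₖ₋₁ + hₖ₋₂ (and likewise for the denominators kₖ):
a_0 = 1: 1/1
a_1 = 3: 4/3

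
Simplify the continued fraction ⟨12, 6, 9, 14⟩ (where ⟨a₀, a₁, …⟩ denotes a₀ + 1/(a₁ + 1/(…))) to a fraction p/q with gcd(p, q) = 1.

Start with 14.
9 + 1/(14/1) = 9 + 1/14 = 127/14
6 + 1/(127/14) = 6 + 14/127 = 776/127
12 + 1/(776/127) = 12 + 127/776 = 9439/776

9439/776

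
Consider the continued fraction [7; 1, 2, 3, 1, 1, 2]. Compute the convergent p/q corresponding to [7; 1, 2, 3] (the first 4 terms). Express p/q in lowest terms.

77/10

a_0 = 7: 7/1
a_1 = 1: 8/1
a_2 = 2: 23/3
a_3 = 3: 77/10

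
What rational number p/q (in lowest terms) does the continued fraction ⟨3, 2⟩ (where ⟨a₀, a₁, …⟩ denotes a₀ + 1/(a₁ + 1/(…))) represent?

a_0 = 3: 3/1
a_1 = 2: 7/2

7/2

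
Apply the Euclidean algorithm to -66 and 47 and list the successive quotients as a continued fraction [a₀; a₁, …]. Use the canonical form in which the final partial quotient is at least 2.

-66 ÷ 47 → quotient -2, remainder 28
47 ÷ 28 → quotient 1, remainder 19
28 ÷ 19 → quotient 1, remainder 9
19 ÷ 9 → quotient 2, remainder 1
9 ÷ 1 → quotient 9, remainder 0

[-2; 1, 1, 2, 9]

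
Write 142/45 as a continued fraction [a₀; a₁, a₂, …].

[3; 6, 2, 3]

142 = 3·45 + 7, so a_0 = 3
45 = 6·7 + 3, so a_1 = 6
7 = 2·3 + 1, so a_2 = 2
3 = 3·1 + 0, so a_3 = 3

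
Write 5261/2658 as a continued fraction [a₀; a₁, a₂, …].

[1; 1, 47, 3, 18]

5261 ÷ 2658 → quotient 1, remainder 2603
2658 ÷ 2603 → quotient 1, remainder 55
2603 ÷ 55 → quotient 47, remainder 18
55 ÷ 18 → quotient 3, remainder 1
18 ÷ 1 → quotient 18, remainder 0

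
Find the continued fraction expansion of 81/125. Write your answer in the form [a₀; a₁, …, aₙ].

⌊81/125⌋ = 0, remainder 81
⌊125/81⌋ = 1, remainder 44
⌊81/44⌋ = 1, remainder 37
⌊44/37⌋ = 1, remainder 7
⌊37/7⌋ = 5, remainder 2
⌊7/2⌋ = 3, remainder 1
⌊2/1⌋ = 2, remainder 0

[0; 1, 1, 1, 5, 3, 2]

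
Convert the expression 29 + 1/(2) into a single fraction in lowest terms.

59/2

Starting at the tail and folding back:
Start with 2.
29 + 1/(2/1) = 29 + 1/2 = 59/2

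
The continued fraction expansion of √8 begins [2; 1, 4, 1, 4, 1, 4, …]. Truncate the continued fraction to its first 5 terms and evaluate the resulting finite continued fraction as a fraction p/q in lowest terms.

Starting at the tail and folding back:
Start with 4.
1 + 1/(4/1) = 1 + 1/4 = 5/4
4 + 1/(5/4) = 4 + 4/5 = 24/5
1 + 1/(24/5) = 1 + 5/24 = 29/24
2 + 1/(29/24) = 2 + 24/29 = 82/29

82/29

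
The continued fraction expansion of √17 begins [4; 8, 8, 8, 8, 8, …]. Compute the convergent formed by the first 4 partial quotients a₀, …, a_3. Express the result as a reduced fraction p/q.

2177/528

a_0 = 4: 4/1
a_1 = 8: 33/8
a_2 = 8: 268/65
a_3 = 8: 2177/528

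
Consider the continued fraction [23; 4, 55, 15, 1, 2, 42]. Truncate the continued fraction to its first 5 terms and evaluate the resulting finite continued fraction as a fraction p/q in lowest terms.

Collapse the nested fraction from the inside out:
Start with 1.
15 + 1/(1/1) = 15 + 1/1 = 16/1
55 + 1/(16/1) = 55 + 1/16 = 881/16
4 + 1/(881/16) = 4 + 16/881 = 3540/881
23 + 1/(3540/881) = 23 + 881/3540 = 82301/3540

82301/3540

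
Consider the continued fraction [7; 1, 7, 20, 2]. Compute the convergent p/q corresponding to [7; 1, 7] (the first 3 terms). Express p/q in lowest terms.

a_0 = 7: 7/1
a_1 = 1: 8/1
a_2 = 7: 63/8

63/8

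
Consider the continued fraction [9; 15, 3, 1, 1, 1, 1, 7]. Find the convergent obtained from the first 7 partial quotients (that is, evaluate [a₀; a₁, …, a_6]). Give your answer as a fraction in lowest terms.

2493/275

a_0 = 9: 9/1
a_1 = 15: 136/15
a_2 = 3: 417/46
a_3 = 1: 553/61
a_4 = 1: 970/107
a_5 = 1: 1523/168
a_6 = 1: 2493/275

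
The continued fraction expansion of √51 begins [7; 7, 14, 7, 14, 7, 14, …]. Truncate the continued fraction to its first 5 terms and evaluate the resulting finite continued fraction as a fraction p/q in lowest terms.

a_0 = 7: 7/1
a_1 = 7: 50/7
a_2 = 14: 707/99
a_3 = 7: 4999/700
a_4 = 14: 70693/9899

70693/9899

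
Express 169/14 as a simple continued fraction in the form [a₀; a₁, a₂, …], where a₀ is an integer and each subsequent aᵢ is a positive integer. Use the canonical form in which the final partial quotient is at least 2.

[12; 14]

169 = 12·14 + 1, so a_0 = 12
14 = 14·1 + 0, so a_1 = 14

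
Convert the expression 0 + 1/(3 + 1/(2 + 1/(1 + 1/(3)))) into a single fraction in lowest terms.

Start with 3.
1 + 1/(3/1) = 1 + 1/3 = 4/3
2 + 1/(4/3) = 2 + 3/4 = 11/4
3 + 1/(11/4) = 3 + 4/11 = 37/11
0 + 1/(37/11) = 0 + 11/37 = 11/37

11/37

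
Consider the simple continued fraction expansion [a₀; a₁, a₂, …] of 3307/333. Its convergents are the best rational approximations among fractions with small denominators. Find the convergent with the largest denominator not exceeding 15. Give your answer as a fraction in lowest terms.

a_0 = 9: 9/1  (≤ bound)
a_1 = 1: 10/1  (≤ bound)
a_2 = 13: 139/14  (≤ bound)
a_3 = 2: 288/29  (> 15, stop)

139/14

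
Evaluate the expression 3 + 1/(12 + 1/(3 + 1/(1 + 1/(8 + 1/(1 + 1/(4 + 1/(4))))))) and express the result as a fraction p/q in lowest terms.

30329/9842

Build up convergents one term at a time:
a_0 = 3: 3/1
a_1 = 12: 37/12
a_2 = 3: 114/37
a_3 = 1: 151/49
a_4 = 8: 1322/429
a_5 = 1: 1473/478
a_6 = 4: 7214/2341
a_7 = 4: 30329/9842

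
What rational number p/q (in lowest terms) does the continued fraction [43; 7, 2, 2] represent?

1596/37

a_0 = 43: 43/1
a_1 = 7: 302/7
a_2 = 2: 647/15
a_3 = 2: 1596/37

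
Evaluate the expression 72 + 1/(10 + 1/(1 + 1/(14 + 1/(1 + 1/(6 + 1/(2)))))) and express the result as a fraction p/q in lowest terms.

Start with 2.
6 + 1/(2/1) = 6 + 1/2 = 13/2
1 + 1/(13/2) = 1 + 2/13 = 15/13
14 + 1/(15/13) = 14 + 13/15 = 223/15
1 + 1/(223/15) = 1 + 15/223 = 238/223
10 + 1/(238/223) = 10 + 223/238 = 2603/238
72 + 1/(2603/238) = 72 + 238/2603 = 187654/2603

187654/2603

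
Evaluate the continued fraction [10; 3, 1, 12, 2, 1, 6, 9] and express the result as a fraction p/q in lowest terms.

Compute successive convergents:
a_0 = 10: 10/1
a_1 = 3: 31/3
a_2 = 1: 41/4
a_3 = 12: 523/51
a_4 = 2: 1087/106
a_5 = 1: 1610/157
a_6 = 6: 10747/1048
a_7 = 9: 98333/9589

98333/9589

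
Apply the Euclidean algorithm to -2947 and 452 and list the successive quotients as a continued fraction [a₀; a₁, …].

[-7; 2, 12, 18]

-2947 ÷ 452 → quotient -7, remainder 217
452 ÷ 217 → quotient 2, remainder 18
217 ÷ 18 → quotient 12, remainder 1
18 ÷ 1 → quotient 18, remainder 0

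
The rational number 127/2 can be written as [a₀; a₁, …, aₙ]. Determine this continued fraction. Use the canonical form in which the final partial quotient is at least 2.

[63; 2]

⌊127/2⌋ = 63, remainder 1
⌊2/1⌋ = 2, remainder 0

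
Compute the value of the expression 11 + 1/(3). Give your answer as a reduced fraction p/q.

Work from the innermost term outward:
Start with 3.
11 + 1/(3/1) = 11 + 1/3 = 34/3

34/3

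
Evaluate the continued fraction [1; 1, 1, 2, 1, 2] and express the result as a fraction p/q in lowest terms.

Compute successive convergents:
a_0 = 1: 1/1
a_1 = 1: 2/1
a_2 = 1: 3/2
a_3 = 2: 8/5
a_4 = 1: 11/7
a_5 = 2: 30/19

30/19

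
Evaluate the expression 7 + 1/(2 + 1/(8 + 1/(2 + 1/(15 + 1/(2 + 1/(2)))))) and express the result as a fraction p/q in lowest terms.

21348/2857

Start with 2.
2 + 1/(2/1) = 2 + 1/2 = 5/2
15 + 1/(5/2) = 15 + 2/5 = 77/5
2 + 1/(77/5) = 2 + 5/77 = 159/77
8 + 1/(159/77) = 8 + 77/159 = 1349/159
2 + 1/(1349/159) = 2 + 159/1349 = 2857/1349
7 + 1/(2857/1349) = 7 + 1349/2857 = 21348/2857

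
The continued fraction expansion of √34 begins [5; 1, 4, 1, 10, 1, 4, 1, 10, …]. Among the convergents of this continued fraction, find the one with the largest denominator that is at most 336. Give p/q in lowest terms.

List convergents until the denominator exceeds the bound:
a_0 = 5: 5/1  (≤ bound)
a_1 = 1: 6/1  (≤ bound)
a_2 = 4: 29/5  (≤ bound)
a_3 = 1: 35/6  (≤ bound)
a_4 = 10: 379/65  (≤ bound)
a_5 = 1: 414/71  (≤ bound)
a_6 = 4: 2035/349  (> 336, stop)

414/71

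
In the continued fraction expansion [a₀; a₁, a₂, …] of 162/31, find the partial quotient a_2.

2

Apply division with remainder until the remainder is 0:
162 = 5·31 + 7, so a_0 = 5
31 = 4·7 + 3, so a_1 = 4
7 = 2·3 + 1, so a_2 = 2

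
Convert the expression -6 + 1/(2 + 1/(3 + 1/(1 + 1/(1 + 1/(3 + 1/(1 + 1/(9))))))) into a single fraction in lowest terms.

Start with 9.
1 + 1/(9/1) = 1 + 1/9 = 10/9
3 + 1/(10/9) = 3 + 9/10 = 39/10
1 + 1/(39/10) = 1 + 10/39 = 49/39
1 + 1/(49/39) = 1 + 39/49 = 88/49
3 + 1/(88/49) = 3 + 49/88 = 313/88
2 + 1/(313/88) = 2 + 88/313 = 714/313
-6 + 1/(714/313) = -6 + 313/714 = -3971/714

-3971/714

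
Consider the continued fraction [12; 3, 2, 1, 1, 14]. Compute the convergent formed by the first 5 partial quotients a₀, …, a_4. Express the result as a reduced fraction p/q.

a_0 = 12: 12/1
a_1 = 3: 37/3
a_2 = 2: 86/7
a_3 = 1: 123/10
a_4 = 1: 209/17

209/17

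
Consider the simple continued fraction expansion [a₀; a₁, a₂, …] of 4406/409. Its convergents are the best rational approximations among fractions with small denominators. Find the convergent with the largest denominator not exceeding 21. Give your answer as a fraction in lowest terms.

140/13

List convergents until the denominator exceeds the bound:
a_0 = 10: 10/1  (≤ bound)
a_1 = 1: 11/1  (≤ bound)
a_2 = 3: 43/4  (≤ bound)
a_3 = 2: 97/9  (≤ bound)
a_4 = 1: 140/13  (≤ bound)
a_5 = 1: 237/22  (> 21, stop)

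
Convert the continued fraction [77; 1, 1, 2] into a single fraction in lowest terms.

388/5

a_0 = 77: 77/1
a_1 = 1: 78/1
a_2 = 1: 155/2
a_3 = 2: 388/5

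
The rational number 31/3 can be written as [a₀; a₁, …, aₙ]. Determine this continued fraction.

[10; 3]

Repeatedly divide and take the remainder:
⌊31/3⌋ = 10, remainder 1
⌊3/1⌋ = 3, remainder 0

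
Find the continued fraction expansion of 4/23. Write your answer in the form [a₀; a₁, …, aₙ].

⌊4/23⌋ = 0, remainder 4
⌊23/4⌋ = 5, remainder 3
⌊4/3⌋ = 1, remainder 1
⌊3/1⌋ = 3, remainder 0

[0; 5, 1, 3]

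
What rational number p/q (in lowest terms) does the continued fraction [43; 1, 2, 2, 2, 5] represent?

Start with 5.
2 + 1/(5/1) = 2 + 1/5 = 11/5
2 + 1/(11/5) = 2 + 5/11 = 27/11
2 + 1/(27/11) = 2 + 11/27 = 65/27
1 + 1/(65/27) = 1 + 27/65 = 92/65
43 + 1/(92/65) = 43 + 65/92 = 4021/92

4021/92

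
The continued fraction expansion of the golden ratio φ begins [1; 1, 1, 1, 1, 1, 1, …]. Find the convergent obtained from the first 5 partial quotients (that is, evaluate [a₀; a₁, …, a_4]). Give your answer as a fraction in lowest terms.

8/5

a_0 = 1: 1/1
a_1 = 1: 2/1
a_2 = 1: 3/2
a_3 = 1: 5/3
a_4 = 1: 8/5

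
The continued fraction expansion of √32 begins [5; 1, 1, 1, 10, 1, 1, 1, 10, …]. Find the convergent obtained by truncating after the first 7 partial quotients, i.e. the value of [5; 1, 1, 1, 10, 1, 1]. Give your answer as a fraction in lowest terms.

Build up convergents one term at a time:
a_0 = 5: 5/1
a_1 = 1: 6/1
a_2 = 1: 11/2
a_3 = 1: 17/3
a_4 = 10: 181/32
a_5 = 1: 198/35
a_6 = 1: 379/67

379/67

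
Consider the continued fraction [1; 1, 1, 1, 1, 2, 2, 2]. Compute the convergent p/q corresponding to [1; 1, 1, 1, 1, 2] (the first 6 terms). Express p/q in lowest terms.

Work from the innermost term outward:
Start with 2.
1 + 1/(2/1) = 1 + 1/2 = 3/2
1 + 1/(3/2) = 1 + 2/3 = 5/3
1 + 1/(5/3) = 1 + 3/5 = 8/5
1 + 1/(8/5) = 1 + 5/8 = 13/8
1 + 1/(13/8) = 1 + 8/13 = 21/13

21/13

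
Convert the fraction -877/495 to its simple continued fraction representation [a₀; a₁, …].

[-2; 4, 2, 1, 1, 1, 2, 5]

Repeatedly divide and take the remainder:
-877 = -2·495 + 113, so a_0 = -2
495 = 4·113 + 43, so a_1 = 4
113 = 2·43 + 27, so a_2 = 2
43 = 1·27 + 16, so a_3 = 1
27 = 1·16 + 11, so a_4 = 1
16 = 1·11 + 5, so a_5 = 1
11 = 2·5 + 1, so a_6 = 2
5 = 5·1 + 0, so a_7 = 5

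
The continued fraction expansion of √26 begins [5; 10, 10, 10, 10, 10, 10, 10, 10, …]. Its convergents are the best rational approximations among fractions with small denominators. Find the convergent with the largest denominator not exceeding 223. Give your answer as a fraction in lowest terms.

515/101

a_0 = 5: 5/1  (≤ bound)
a_1 = 10: 51/10  (≤ bound)
a_2 = 10: 515/101  (≤ bound)
a_3 = 10: 5201/1020  (> 223, stop)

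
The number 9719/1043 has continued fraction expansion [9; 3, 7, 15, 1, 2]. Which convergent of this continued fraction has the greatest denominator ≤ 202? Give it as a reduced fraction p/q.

205/22

List convergents until the denominator exceeds the bound:
a_0 = 9: 9/1  (≤ bound)
a_1 = 3: 28/3  (≤ bound)
a_2 = 7: 205/22  (≤ bound)
a_3 = 15: 3103/333  (> 202, stop)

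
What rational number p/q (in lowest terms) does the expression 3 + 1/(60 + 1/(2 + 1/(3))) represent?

1276/423

Start with 3.
2 + 1/(3/1) = 2 + 1/3 = 7/3
60 + 1/(7/3) = 60 + 3/7 = 423/7
3 + 1/(423/7) = 3 + 7/423 = 1276/423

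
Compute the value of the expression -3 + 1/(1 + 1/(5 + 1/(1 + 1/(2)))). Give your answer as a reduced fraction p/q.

Starting at the tail and folding back:
Start with 2.
1 + 1/(2/1) = 1 + 1/2 = 3/2
5 + 1/(3/2) = 5 + 2/3 = 17/3
1 + 1/(17/3) = 1 + 3/17 = 20/17
-3 + 1/(20/17) = -3 + 17/20 = -43/20

-43/20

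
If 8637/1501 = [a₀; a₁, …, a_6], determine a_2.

3

8637 ÷ 1501 → quotient 5, remainder 1132
1501 ÷ 1132 → quotient 1, remainder 369
1132 ÷ 369 → quotient 3, remainder 25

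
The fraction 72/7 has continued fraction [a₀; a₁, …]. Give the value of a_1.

72 = 10·7 + 2, so a_0 = 10
7 = 3·2 + 1, so a_1 = 3

3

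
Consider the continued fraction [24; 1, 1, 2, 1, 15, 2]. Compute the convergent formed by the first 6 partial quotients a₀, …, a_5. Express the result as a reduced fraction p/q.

2703/110

Use the convergent recurrence hₖ = aₖ·hₖ₋₁ + hₖ₋₂ (and likewise for the denominators kₖ):
a_0 = 24: 24/1
a_1 = 1: 25/1
a_2 = 1: 49/2
a_3 = 2: 123/5
a_4 = 1: 172/7
a_5 = 15: 2703/110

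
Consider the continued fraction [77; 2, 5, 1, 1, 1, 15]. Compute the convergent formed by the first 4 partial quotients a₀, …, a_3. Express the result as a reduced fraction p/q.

Start with 1.
5 + 1/(1/1) = 5 + 1/1 = 6/1
2 + 1/(6/1) = 2 + 1/6 = 13/6
77 + 1/(13/6) = 77 + 6/13 = 1007/13

1007/13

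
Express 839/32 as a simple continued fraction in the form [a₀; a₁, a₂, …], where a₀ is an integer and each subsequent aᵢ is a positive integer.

[26; 4, 1, 1, 3]

Apply division with remainder until the remainder is 0:
839 ÷ 32 → quotient 26, remainder 7
32 ÷ 7 → quotient 4, remainder 4
7 ÷ 4 → quotient 1, remainder 3
4 ÷ 3 → quotient 1, remainder 1
3 ÷ 1 → quotient 3, remainder 0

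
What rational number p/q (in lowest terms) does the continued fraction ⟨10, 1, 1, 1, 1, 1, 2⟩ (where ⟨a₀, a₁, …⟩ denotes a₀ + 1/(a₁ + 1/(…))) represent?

a_0 = 10: 10/1
a_1 = 1: 11/1
a_2 = 1: 21/2
a_3 = 1: 32/3
a_4 = 1: 53/5
a_5 = 1: 85/8
a_6 = 2: 223/21

223/21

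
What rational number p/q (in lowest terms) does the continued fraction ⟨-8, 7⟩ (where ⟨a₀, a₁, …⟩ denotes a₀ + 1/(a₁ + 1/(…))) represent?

Start with 7.
-8 + 1/(7/1) = -8 + 1/7 = -55/7

-55/7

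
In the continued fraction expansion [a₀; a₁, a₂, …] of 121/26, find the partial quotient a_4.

121 ÷ 26 → quotient 4, remainder 17
26 ÷ 17 → quotient 1, remainder 9
17 ÷ 9 → quotient 1, remainder 8
9 ÷ 8 → quotient 1, remainder 1
8 ÷ 1 → quotient 8, remainder 0

8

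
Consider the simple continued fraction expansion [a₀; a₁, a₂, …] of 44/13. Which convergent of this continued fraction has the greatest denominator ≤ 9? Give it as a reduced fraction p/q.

List convergents until the denominator exceeds the bound:
a_0 = 3: 3/1  (≤ bound)
a_1 = 2: 7/2  (≤ bound)
a_2 = 1: 10/3  (≤ bound)
a_3 = 1: 17/5  (≤ bound)
a_4 = 2: 44/13  (> 9, stop)

17/5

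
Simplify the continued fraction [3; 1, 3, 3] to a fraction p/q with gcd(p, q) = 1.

Compute successive convergents:
a_0 = 3: 3/1
a_1 = 1: 4/1
a_2 = 3: 15/4
a_3 = 3: 49/13

49/13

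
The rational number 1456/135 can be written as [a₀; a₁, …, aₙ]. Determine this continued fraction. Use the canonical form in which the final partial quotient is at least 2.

[10; 1, 3, 1, 1, 1, 9]

1456 = 10·135 + 106, so a_0 = 10
135 = 1·106 + 29, so a_1 = 1
106 = 3·29 + 19, so a_2 = 3
29 = 1·19 + 10, so a_3 = 1
19 = 1·10 + 9, so a_4 = 1
10 = 1·9 + 1, so a_5 = 1
9 = 9·1 + 0, so a_6 = 9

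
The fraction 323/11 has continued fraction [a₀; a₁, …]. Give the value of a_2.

1

⌊323/11⌋ = 29, remainder 4
⌊11/4⌋ = 2, remainder 3
⌊4/3⌋ = 1, remainder 1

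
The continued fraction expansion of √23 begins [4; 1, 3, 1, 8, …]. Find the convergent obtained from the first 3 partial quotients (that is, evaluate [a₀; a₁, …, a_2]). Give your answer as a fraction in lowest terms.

19/4

Start with 3.
1 + 1/(3/1) = 1 + 1/3 = 4/3
4 + 1/(4/3) = 4 + 3/4 = 19/4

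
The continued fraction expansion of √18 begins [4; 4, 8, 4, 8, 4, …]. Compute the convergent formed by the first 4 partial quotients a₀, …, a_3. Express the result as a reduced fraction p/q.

577/136

Compute successive convergents:
a_0 = 4: 4/1
a_1 = 4: 17/4
a_2 = 8: 140/33
a_3 = 4: 577/136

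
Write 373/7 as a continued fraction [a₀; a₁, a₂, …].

373 = 53·7 + 2, so a_0 = 53
7 = 3·2 + 1, so a_1 = 3
2 = 2·1 + 0, so a_2 = 2

[53; 3, 2]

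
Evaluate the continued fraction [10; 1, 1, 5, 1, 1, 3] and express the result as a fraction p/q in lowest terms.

Compute successive convergents:
a_0 = 10: 10/1
a_1 = 1: 11/1
a_2 = 1: 21/2
a_3 = 5: 116/11
a_4 = 1: 137/13
a_5 = 1: 253/24
a_6 = 3: 896/85

896/85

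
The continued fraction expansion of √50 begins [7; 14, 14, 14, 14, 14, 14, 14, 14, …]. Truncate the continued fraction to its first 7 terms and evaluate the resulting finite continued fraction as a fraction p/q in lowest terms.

Work from the innermost term outward:
Start with 14.
14 + 1/(14/1) = 14 + 1/14 = 197/14
14 + 1/(197/14) = 14 + 14/197 = 2772/197
14 + 1/(2772/197) = 14 + 197/2772 = 39005/2772
14 + 1/(39005/2772) = 14 + 2772/39005 = 548842/39005
14 + 1/(548842/39005) = 14 + 39005/548842 = 7722793/548842
7 + 1/(7722793/548842) = 7 + 548842/7722793 = 54608393/7722793

54608393/7722793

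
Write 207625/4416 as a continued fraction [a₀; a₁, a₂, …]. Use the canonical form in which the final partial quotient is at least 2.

[47; 60, 2, 36]

207625 = 47·4416 + 73, so a_0 = 47
4416 = 60·73 + 36, so a_1 = 60
73 = 2·36 + 1, so a_2 = 2
36 = 36·1 + 0, so a_3 = 36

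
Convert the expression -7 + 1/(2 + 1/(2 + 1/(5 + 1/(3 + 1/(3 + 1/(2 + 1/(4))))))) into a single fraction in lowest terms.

-19179/2909

a_0 = -7: -7/1
a_1 = 2: -13/2
a_2 = 2: -33/5
a_3 = 5: -178/27
a_4 = 3: -567/86
a_5 = 3: -1879/285
a_6 = 2: -4325/656
a_7 = 4: -19179/2909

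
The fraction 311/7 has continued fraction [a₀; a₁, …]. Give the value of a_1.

Repeatedly divide and take the remainder:
311 = 44·7 + 3, so a_0 = 44
7 = 2·3 + 1, so a_1 = 2

2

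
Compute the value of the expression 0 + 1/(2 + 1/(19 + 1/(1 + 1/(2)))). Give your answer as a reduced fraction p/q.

59/121

a_0 = 0: 0/1
a_1 = 2: 1/2
a_2 = 19: 19/39
a_3 = 1: 20/41
a_4 = 2: 59/121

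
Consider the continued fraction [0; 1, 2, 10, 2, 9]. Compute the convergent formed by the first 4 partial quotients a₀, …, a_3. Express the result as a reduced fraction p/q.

a_0 = 0: 0/1
a_1 = 1: 1/1
a_2 = 2: 2/3
a_3 = 10: 21/31

21/31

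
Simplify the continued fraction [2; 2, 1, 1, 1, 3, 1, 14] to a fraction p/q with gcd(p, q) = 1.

1301/547

Start with 14.
1 + 1/(14/1) = 1 + 1/14 = 15/14
3 + 1/(15/14) = 3 + 14/15 = 59/15
1 + 1/(59/15) = 1 + 15/59 = 74/59
1 + 1/(74/59) = 1 + 59/74 = 133/74
1 + 1/(133/74) = 1 + 74/133 = 207/133
2 + 1/(207/133) = 2 + 133/207 = 547/207
2 + 1/(547/207) = 2 + 207/547 = 1301/547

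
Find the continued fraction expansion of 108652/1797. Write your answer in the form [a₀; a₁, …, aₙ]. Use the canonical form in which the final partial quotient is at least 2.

Run the Euclidean algorithm, recording each quotient:
⌊108652/1797⌋ = 60, remainder 832
⌊1797/832⌋ = 2, remainder 133
⌊832/133⌋ = 6, remainder 34
⌊133/34⌋ = 3, remainder 31
⌊34/31⌋ = 1, remainder 3
⌊31/3⌋ = 10, remainder 1
⌊3/1⌋ = 3, remainder 0

[60; 2, 6, 3, 1, 10, 3]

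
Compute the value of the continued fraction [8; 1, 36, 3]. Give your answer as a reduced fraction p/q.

1005/112

Start with 3.
36 + 1/(3/1) = 36 + 1/3 = 109/3
1 + 1/(109/3) = 1 + 3/109 = 112/109
8 + 1/(112/109) = 8 + 109/112 = 1005/112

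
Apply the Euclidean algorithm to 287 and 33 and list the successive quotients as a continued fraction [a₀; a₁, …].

[8; 1, 2, 3, 3]

287 = 8·33 + 23, so a_0 = 8
33 = 1·23 + 10, so a_1 = 1
23 = 2·10 + 3, so a_2 = 2
10 = 3·3 + 1, so a_3 = 3
3 = 3·1 + 0, so a_4 = 3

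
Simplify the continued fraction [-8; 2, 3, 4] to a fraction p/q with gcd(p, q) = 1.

-227/30

Collapse the nested fraction from the inside out:
Start with 4.
3 + 1/(4/1) = 3 + 1/4 = 13/4
2 + 1/(13/4) = 2 + 4/13 = 30/13
-8 + 1/(30/13) = -8 + 13/30 = -227/30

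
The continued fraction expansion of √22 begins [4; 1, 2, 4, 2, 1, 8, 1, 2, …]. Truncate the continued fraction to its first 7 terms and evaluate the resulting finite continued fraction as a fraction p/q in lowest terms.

1712/365

a_0 = 4: 4/1
a_1 = 1: 5/1
a_2 = 2: 14/3
a_3 = 4: 61/13
a_4 = 2: 136/29
a_5 = 1: 197/42
a_6 = 8: 1712/365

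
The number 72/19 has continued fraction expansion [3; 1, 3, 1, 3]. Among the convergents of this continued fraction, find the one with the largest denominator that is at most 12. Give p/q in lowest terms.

19/5

List convergents until the denominator exceeds the bound:
a_0 = 3: 3/1  (≤ bound)
a_1 = 1: 4/1  (≤ bound)
a_2 = 3: 15/4  (≤ bound)
a_3 = 1: 19/5  (≤ bound)
a_4 = 3: 72/19  (> 12, stop)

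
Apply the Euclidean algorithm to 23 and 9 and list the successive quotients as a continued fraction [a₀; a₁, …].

[2; 1, 1, 4]

Repeatedly divide and take the remainder:
⌊23/9⌋ = 2, remainder 5
⌊9/5⌋ = 1, remainder 4
⌊5/4⌋ = 1, remainder 1
⌊4/1⌋ = 4, remainder 0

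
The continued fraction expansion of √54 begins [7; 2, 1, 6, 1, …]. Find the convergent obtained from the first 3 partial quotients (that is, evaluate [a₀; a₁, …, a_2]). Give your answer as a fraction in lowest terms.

22/3

Start with 1.
2 + 1/(1/1) = 2 + 1/1 = 3/1
7 + 1/(3/1) = 7 + 1/3 = 22/3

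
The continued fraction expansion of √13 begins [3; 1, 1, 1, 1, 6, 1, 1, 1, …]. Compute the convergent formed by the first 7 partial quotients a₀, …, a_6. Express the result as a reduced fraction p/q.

137/38

Starting at the tail and folding back:
Start with 1.
6 + 1/(1/1) = 6 + 1/1 = 7/1
1 + 1/(7/1) = 1 + 1/7 = 8/7
1 + 1/(8/7) = 1 + 7/8 = 15/8
1 + 1/(15/8) = 1 + 8/15 = 23/15
1 + 1/(23/15) = 1 + 15/23 = 38/23
3 + 1/(38/23) = 3 + 23/38 = 137/38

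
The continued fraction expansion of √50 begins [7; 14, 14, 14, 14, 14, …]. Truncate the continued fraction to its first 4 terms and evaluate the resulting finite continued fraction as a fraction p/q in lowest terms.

19601/2772

Build up convergents one term at a time:
a_0 = 7: 7/1
a_1 = 14: 99/14
a_2 = 14: 1393/197
a_3 = 14: 19601/2772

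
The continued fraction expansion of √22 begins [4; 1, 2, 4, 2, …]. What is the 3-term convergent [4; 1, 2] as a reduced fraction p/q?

14/3

Use the convergent recurrence hₖ = aₖ·hₖ₋₁ + hₖ₋₂ (and likewise for the denominators kₖ):
a_0 = 4: 4/1
a_1 = 1: 5/1
a_2 = 2: 14/3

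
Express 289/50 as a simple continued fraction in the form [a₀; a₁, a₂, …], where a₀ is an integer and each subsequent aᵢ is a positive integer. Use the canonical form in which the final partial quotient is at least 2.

[5; 1, 3, 1, 1, 5]

Run the Euclidean algorithm, recording each quotient:
289 = 5·50 + 39, so a_0 = 5
50 = 1·39 + 11, so a_1 = 1
39 = 3·11 + 6, so a_2 = 3
11 = 1·6 + 5, so a_3 = 1
6 = 1·5 + 1, so a_4 = 1
5 = 5·1 + 0, so a_5 = 5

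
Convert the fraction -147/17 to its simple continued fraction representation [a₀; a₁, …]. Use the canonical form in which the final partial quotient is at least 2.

[-9; 2, 1, 5]

Apply division with remainder until the remainder is 0:
-147 = -9·17 + 6, so a_0 = -9
17 = 2·6 + 5, so a_1 = 2
6 = 1·5 + 1, so a_2 = 1
5 = 5·1 + 0, so a_3 = 5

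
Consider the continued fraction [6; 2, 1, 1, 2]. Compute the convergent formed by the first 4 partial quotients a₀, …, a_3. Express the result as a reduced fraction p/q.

32/5

Start with 1.
1 + 1/(1/1) = 1 + 1/1 = 2/1
2 + 1/(2/1) = 2 + 1/2 = 5/2
6 + 1/(5/2) = 6 + 2/5 = 32/5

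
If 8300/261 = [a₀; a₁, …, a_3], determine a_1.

Apply division with remainder until the remainder is 0:
⌊8300/261⌋ = 31, remainder 209
⌊261/209⌋ = 1, remainder 52

1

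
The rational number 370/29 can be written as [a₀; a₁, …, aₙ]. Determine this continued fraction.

[12; 1, 3, 7]

⌊370/29⌋ = 12, remainder 22
⌊29/22⌋ = 1, remainder 7
⌊22/7⌋ = 3, remainder 1
⌊7/1⌋ = 7, remainder 0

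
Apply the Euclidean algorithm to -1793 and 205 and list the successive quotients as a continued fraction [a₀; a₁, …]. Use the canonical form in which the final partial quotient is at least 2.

-1793 = -9·205 + 52, so a_0 = -9
205 = 3·52 + 49, so a_1 = 3
52 = 1·49 + 3, so a_2 = 1
49 = 16·3 + 1, so a_3 = 16
3 = 3·1 + 0, so a_4 = 3

[-9; 3, 1, 16, 3]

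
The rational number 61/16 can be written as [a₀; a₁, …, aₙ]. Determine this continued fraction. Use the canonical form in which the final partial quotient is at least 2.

[3; 1, 4, 3]

Repeatedly divide and take the remainder:
⌊61/16⌋ = 3, remainder 13
⌊16/13⌋ = 1, remainder 3
⌊13/3⌋ = 4, remainder 1
⌊3/1⌋ = 3, remainder 0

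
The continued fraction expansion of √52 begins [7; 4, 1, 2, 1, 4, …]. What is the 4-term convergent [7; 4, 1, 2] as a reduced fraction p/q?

101/14

Starting at the tail and folding back:
Start with 2.
1 + 1/(2/1) = 1 + 1/2 = 3/2
4 + 1/(3/2) = 4 + 2/3 = 14/3
7 + 1/(14/3) = 7 + 3/14 = 101/14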